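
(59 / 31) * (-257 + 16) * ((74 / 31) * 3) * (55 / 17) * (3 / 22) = -23674635 / 16337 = -1449.14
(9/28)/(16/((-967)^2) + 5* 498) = 8415801/65194405528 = 0.00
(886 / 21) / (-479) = -886 / 10059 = -0.09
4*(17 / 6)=34 / 3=11.33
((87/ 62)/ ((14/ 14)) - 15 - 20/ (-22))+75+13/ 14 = 150956/ 2387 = 63.24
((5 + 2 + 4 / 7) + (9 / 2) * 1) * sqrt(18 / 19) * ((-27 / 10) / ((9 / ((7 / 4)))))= -1521 * sqrt(38) / 1520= -6.17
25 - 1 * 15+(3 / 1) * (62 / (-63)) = 7.05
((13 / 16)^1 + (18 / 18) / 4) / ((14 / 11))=0.83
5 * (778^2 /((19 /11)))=1752137.89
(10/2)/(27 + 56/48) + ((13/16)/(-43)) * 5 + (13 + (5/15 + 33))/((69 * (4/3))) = 4706647/8022768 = 0.59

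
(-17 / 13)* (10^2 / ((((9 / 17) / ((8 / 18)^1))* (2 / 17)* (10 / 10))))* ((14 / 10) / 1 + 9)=-786080 / 81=-9704.69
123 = 123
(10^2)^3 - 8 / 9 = 8999992 / 9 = 999999.11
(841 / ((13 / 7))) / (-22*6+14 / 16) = -47096 / 13637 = -3.45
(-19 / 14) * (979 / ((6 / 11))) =-204611 / 84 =-2435.85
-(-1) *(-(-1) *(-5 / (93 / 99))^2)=27225 / 961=28.33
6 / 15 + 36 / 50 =1.12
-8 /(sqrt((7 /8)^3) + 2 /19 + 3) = -4591616 /1658449 + 323456 * sqrt(14) /1658449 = -2.04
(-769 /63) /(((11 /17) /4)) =-52292 /693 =-75.46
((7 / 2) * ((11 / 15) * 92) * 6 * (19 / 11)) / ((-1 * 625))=-12236 / 3125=-3.92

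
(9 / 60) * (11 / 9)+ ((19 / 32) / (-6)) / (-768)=135263 / 737280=0.18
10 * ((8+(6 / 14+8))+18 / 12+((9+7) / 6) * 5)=6565 / 21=312.62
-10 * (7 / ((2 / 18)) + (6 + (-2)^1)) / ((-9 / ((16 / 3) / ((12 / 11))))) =363.95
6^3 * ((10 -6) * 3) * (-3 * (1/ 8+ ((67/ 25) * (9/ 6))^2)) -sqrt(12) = -79147044/ 625 -2 * sqrt(3) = -126638.73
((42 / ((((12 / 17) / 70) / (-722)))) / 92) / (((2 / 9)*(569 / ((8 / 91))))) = -3866310 / 170131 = -22.73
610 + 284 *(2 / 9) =673.11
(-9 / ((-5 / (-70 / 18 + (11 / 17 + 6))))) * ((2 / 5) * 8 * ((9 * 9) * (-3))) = -1640736 / 425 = -3860.56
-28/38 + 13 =12.26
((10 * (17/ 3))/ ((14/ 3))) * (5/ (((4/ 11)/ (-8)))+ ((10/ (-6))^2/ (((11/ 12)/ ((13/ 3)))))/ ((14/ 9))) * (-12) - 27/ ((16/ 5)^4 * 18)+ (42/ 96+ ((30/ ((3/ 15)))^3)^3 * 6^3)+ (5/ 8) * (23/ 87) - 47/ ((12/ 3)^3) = 51037927041024000090956097907049/ 6146359296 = 8303765625000000014798.37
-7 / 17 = -0.41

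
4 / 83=0.05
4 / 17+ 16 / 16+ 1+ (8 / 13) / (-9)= 4310 / 1989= 2.17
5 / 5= 1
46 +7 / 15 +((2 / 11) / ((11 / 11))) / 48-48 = -673 / 440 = -1.53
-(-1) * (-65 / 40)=-13 / 8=-1.62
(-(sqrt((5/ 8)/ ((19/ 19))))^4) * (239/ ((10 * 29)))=-1195/ 3712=-0.32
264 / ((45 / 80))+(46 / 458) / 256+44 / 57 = 523630005 / 1113856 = 470.11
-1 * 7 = -7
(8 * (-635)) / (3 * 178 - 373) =-5080 / 161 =-31.55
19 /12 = 1.58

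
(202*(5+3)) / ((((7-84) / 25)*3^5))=-2.16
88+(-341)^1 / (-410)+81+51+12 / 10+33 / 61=5566543 / 25010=222.57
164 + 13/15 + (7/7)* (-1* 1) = 2458/15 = 163.87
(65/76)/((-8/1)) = -65/608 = -0.11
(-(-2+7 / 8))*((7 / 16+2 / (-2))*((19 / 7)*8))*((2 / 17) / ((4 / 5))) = -7695 / 3808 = -2.02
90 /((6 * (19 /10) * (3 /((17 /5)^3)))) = 9826 /95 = 103.43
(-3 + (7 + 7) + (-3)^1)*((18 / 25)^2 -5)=-22408 / 625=-35.85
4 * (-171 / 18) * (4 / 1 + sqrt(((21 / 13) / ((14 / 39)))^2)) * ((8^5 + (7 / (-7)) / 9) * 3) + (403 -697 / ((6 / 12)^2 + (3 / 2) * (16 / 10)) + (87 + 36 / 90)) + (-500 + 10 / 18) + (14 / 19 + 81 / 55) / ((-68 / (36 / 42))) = -3766930326142631 / 118634670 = -31752356.42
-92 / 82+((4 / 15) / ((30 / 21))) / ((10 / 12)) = -4602 / 5125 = -0.90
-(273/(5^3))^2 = -74529/15625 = -4.77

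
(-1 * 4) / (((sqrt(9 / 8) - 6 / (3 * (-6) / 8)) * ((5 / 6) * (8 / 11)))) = -6336 / 2155 + 1782 * sqrt(2) / 2155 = -1.77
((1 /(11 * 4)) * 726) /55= 3 /10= 0.30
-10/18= -5/9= -0.56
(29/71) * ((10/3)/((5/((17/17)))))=58/213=0.27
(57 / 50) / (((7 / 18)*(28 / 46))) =11799 / 2450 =4.82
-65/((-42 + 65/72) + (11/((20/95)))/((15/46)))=-23400/42889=-0.55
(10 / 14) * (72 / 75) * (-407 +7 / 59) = -576144 / 2065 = -279.00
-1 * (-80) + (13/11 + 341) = 4644/11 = 422.18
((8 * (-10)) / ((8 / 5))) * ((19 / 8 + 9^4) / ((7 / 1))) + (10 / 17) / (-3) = -9563815 / 204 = -46881.45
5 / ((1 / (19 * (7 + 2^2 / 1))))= 1045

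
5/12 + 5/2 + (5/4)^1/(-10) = 67/24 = 2.79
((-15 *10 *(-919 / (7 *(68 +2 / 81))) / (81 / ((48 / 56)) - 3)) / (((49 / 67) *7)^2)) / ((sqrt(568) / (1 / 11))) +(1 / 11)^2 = 1670783355 *sqrt(142) / 43236322093426 +1 / 121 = 0.01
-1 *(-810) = 810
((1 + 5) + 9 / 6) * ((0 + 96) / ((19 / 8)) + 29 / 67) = 306.40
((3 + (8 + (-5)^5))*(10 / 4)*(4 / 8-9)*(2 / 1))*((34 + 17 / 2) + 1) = 11514015 / 2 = 5757007.50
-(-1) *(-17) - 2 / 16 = -137 / 8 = -17.12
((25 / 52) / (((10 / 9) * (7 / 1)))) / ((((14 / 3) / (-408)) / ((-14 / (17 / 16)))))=6480 / 91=71.21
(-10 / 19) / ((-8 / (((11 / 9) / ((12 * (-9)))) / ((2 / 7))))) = -385 / 147744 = -0.00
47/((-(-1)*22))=47/22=2.14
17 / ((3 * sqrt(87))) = 0.61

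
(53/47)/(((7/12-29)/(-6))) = 3816/16027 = 0.24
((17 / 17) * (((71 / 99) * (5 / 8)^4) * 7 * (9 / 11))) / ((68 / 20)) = 0.18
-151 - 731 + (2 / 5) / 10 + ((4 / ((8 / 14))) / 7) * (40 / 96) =-264463 / 300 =-881.54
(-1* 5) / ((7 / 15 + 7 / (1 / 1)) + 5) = -75 / 187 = -0.40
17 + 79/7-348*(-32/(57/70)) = 1822642/133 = 13704.08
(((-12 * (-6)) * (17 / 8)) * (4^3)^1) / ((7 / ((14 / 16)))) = 1224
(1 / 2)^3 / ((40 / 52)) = 13 / 80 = 0.16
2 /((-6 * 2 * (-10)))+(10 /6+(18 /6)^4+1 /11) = 82.77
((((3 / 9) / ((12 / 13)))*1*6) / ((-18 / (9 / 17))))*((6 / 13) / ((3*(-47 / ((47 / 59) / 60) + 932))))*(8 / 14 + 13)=0.00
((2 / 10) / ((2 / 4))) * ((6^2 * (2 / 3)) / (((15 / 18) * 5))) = 2.30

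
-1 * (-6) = 6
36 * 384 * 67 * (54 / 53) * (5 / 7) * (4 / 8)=337029.87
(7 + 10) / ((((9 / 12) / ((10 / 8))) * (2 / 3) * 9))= 85 / 18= 4.72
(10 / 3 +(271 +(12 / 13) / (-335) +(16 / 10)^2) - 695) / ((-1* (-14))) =-13656499 / 457275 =-29.86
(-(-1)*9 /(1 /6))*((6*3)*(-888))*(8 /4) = -1726272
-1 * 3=-3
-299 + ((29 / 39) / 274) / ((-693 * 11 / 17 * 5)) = -121781770603 / 407296890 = -299.00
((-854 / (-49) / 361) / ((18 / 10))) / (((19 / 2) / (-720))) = -97600 / 48013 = -2.03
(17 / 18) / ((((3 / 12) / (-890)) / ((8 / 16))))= -15130 / 9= -1681.11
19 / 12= 1.58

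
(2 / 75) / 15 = 2 / 1125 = 0.00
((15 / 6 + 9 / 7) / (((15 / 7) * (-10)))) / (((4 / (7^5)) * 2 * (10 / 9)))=-2672313 / 8000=-334.04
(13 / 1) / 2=13 / 2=6.50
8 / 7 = 1.14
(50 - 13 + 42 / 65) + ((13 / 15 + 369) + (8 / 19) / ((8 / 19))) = 15932 / 39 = 408.51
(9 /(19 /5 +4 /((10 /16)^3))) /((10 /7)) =0.31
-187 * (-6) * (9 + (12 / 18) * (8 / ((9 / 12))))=54230 / 3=18076.67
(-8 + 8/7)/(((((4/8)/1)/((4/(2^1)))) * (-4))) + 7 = 97/7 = 13.86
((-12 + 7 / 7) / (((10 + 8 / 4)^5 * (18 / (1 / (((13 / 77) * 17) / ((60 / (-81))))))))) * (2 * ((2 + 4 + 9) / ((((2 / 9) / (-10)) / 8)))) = -105875 / 15466464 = -0.01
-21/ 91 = -3/ 13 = -0.23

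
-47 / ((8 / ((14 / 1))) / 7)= -2303 / 4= -575.75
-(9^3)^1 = -729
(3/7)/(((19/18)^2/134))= 130248/2527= 51.54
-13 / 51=-0.25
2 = 2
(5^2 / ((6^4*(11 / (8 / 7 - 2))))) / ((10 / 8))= -5 / 4158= -0.00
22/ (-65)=-22/ 65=-0.34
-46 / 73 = -0.63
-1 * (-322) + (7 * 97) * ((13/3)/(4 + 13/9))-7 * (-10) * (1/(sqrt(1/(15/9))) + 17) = 70 * sqrt(15)/3 + 14367/7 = 2142.80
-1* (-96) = 96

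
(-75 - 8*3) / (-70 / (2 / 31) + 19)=99 / 1066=0.09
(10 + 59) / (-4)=-69 / 4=-17.25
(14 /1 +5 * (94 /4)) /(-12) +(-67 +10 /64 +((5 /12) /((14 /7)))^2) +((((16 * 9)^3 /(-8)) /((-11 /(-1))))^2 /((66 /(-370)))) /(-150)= 164947560221941 /3833280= 43030397.00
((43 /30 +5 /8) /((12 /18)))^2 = 61009 /6400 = 9.53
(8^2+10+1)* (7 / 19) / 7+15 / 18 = 545 / 114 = 4.78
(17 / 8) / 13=17 / 104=0.16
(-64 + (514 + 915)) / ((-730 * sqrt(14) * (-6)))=13 * sqrt(14) / 584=0.08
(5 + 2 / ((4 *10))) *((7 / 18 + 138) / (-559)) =-1.25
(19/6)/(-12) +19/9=133/72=1.85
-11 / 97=-0.11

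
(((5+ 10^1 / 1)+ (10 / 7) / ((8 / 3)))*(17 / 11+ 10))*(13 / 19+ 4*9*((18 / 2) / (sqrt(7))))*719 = 516375015 / 5852+ 3217413555*sqrt(7) / 539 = 15881330.22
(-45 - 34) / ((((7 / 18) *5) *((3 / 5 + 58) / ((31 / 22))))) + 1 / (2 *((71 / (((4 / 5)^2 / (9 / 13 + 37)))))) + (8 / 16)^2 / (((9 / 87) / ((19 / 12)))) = 2.85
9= 9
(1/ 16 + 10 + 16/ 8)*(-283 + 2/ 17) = -3412.27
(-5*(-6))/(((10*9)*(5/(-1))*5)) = -1/75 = -0.01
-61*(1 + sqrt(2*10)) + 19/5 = -122*sqrt(5) -286/5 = -330.00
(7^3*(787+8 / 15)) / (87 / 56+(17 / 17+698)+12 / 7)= 226904104 / 589905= 384.65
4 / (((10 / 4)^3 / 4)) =128 / 125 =1.02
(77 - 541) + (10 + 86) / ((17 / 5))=-7408 / 17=-435.76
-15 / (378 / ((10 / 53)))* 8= -200 / 3339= -0.06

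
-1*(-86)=86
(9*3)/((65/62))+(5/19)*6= 33756/1235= 27.33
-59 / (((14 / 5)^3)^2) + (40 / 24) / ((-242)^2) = -40482103705 / 330719809728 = -0.12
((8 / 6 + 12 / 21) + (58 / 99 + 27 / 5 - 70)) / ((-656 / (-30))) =-5249 / 1848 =-2.84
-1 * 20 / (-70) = 2 / 7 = 0.29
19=19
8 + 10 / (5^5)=5002 / 625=8.00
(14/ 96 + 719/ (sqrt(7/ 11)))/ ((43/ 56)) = 1173.99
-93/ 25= -3.72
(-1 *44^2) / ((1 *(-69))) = 1936 / 69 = 28.06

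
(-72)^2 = 5184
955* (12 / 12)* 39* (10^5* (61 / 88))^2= 21654475781250000 / 121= 178962609762396.69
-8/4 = -2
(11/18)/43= 11/774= 0.01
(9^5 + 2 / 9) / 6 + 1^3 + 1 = 531551 / 54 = 9843.54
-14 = -14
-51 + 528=477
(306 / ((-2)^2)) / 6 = 51 / 4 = 12.75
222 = 222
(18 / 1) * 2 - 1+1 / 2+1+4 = 81 / 2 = 40.50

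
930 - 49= 881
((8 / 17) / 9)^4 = 4096 / 547981281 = 0.00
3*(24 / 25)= 72 / 25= 2.88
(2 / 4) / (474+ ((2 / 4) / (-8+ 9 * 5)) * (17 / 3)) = 111 / 105245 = 0.00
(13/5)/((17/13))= 169/85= 1.99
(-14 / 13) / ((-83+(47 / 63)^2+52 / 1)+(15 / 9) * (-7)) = 55566 / 2172755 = 0.03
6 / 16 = 3 / 8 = 0.38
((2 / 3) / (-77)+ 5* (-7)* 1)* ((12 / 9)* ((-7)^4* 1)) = -11095364 / 99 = -112074.38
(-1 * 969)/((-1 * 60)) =323/20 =16.15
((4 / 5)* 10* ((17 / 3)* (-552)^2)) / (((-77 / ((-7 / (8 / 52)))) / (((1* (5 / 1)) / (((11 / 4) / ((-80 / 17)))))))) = -8450457600 / 121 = -69838492.56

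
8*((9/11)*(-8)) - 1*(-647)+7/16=104733/176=595.07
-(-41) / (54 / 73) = 2993 / 54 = 55.43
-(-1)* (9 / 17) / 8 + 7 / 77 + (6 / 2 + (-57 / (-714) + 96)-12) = 913545 / 10472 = 87.24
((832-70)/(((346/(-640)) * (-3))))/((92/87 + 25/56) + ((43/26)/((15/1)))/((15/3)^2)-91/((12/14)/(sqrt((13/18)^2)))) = -5791443840000/926573836663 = -6.25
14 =14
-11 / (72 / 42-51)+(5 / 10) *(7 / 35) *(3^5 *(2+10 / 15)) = 22433 / 345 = 65.02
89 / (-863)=-89 / 863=-0.10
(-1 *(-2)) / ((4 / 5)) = 5 / 2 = 2.50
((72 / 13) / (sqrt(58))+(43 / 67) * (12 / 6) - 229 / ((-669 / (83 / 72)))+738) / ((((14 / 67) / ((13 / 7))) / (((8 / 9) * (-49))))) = -31032700985 / 108378 - 1072 * sqrt(58) / 29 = -286619.16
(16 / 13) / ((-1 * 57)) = -0.02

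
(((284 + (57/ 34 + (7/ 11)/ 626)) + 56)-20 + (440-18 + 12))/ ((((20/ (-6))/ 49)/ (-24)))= 78022706076/ 292655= 266603.02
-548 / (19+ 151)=-274 / 85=-3.22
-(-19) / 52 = 19 / 52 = 0.37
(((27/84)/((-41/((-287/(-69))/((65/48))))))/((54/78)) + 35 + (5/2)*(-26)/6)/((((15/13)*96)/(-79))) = -17100577/993600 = -17.21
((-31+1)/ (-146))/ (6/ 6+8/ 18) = 135/ 949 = 0.14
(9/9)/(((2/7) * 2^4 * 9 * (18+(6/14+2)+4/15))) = 245/208608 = 0.00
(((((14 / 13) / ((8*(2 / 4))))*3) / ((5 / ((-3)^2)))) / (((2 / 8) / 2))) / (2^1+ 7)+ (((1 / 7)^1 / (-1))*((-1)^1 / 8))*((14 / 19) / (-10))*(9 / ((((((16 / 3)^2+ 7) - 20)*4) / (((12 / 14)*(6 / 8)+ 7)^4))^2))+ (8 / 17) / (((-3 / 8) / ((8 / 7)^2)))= -8384168094972502854559 / 229879894567196590080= -36.47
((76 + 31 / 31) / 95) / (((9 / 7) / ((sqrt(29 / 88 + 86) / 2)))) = 49 * sqrt(167134) / 6840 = 2.93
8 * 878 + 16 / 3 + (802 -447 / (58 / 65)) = 1275487 / 174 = 7330.39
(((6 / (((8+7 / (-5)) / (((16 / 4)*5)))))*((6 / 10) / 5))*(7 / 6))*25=700 / 11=63.64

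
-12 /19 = -0.63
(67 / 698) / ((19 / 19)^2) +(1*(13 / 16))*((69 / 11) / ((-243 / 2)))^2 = 108780127 / 1108257876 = 0.10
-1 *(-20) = 20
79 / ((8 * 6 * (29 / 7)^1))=553 / 1392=0.40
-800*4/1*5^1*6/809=-96000/809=-118.67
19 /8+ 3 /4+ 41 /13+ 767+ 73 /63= 5074115 /6552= 774.44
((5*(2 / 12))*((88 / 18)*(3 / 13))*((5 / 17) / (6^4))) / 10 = 55 / 2577744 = 0.00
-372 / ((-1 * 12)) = 31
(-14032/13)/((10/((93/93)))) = -7016/65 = -107.94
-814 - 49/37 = -30167/37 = -815.32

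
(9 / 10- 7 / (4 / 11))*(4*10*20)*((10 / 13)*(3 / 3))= -146800 / 13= -11292.31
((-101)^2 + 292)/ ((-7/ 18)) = -26982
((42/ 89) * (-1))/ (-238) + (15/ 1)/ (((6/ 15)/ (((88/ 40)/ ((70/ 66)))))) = 1647699/ 21182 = 77.79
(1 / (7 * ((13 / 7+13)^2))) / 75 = 7 / 811200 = 0.00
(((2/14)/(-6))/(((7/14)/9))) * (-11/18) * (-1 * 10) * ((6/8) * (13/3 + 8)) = -2035/84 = -24.23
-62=-62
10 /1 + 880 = 890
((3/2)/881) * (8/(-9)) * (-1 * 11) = 44/2643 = 0.02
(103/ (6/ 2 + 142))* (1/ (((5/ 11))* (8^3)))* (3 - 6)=-3399/ 371200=-0.01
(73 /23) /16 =73 /368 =0.20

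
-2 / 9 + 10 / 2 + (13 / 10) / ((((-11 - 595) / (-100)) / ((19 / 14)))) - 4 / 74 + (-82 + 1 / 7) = -5168873 / 67266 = -76.84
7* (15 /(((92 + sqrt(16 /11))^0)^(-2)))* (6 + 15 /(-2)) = -315 /2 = -157.50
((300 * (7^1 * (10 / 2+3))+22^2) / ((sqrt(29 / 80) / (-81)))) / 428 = -48276 * sqrt(145) / 107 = -5432.90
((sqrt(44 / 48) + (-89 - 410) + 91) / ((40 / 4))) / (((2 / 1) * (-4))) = 51 / 10 - sqrt(33) / 480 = 5.09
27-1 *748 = -721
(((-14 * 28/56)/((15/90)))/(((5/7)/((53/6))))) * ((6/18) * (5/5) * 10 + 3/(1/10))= -51940/3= -17313.33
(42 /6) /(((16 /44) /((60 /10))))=231 /2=115.50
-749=-749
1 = 1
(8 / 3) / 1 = 8 / 3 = 2.67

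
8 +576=584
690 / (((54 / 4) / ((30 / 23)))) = 200 / 3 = 66.67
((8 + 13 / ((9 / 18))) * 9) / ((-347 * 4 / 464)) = -35496 / 347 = -102.29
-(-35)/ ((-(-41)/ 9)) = 315/ 41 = 7.68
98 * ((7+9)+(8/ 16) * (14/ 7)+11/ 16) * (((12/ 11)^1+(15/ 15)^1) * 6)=956823/ 44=21745.98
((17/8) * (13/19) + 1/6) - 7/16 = 1079/912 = 1.18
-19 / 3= -6.33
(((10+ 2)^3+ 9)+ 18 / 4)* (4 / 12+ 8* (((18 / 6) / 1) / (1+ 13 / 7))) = 152091 / 10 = 15209.10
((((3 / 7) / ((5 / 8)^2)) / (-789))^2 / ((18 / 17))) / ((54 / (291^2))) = 163791872 / 57194116875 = 0.00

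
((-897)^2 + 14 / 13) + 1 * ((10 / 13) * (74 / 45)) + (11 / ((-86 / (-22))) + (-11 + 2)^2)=4048421329 / 5031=804695.16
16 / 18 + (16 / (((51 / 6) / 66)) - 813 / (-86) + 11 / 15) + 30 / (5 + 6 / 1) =99896921 / 723690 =138.04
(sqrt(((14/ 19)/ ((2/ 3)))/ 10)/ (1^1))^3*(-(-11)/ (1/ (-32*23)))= -42504*sqrt(3990)/ 9025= -297.49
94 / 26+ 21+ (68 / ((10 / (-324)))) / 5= -416.02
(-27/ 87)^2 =81/ 841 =0.10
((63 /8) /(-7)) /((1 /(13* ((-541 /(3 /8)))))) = 21099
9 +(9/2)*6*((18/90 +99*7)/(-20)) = -46341/50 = -926.82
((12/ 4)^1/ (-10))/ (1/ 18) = -27/ 5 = -5.40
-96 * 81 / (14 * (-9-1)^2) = -972 / 175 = -5.55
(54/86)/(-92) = -27/3956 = -0.01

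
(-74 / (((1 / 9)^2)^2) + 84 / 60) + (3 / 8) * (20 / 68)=-485512.49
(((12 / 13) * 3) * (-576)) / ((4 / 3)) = -15552 / 13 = -1196.31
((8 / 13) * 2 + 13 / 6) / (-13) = -265 / 1014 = -0.26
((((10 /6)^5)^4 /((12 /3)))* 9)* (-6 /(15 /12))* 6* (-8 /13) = 610351562500000 /559607373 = 1090678.20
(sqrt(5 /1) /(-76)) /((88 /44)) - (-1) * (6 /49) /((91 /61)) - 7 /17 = -24991 /75803 - sqrt(5) /152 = -0.34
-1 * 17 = -17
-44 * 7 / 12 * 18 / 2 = -231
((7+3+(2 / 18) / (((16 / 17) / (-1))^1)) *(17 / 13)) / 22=24191 / 41184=0.59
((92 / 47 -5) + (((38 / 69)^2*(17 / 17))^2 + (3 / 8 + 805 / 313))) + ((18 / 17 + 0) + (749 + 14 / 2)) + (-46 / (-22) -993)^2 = 982657.88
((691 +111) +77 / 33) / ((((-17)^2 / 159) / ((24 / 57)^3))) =3446272 / 104329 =33.03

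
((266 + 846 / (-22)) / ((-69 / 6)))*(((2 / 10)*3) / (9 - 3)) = -2503 / 1265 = -1.98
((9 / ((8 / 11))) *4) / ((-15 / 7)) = -231 / 10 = -23.10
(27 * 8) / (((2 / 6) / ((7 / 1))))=4536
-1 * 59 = -59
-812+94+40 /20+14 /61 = -43662 /61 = -715.77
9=9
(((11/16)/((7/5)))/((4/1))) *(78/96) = 715/7168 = 0.10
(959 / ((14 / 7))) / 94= 959 / 188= 5.10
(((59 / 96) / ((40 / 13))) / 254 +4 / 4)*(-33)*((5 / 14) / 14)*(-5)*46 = 1234800655 / 6372352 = 193.77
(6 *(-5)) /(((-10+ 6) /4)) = 30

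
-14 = -14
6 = 6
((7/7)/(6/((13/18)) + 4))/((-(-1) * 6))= 13/960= 0.01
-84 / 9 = -28 / 3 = -9.33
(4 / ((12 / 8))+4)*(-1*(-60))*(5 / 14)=1000 / 7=142.86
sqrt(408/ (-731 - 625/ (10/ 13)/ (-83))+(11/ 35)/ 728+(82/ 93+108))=sqrt(100856785033699372470)/ 964951260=10.41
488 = 488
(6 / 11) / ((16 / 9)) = 0.31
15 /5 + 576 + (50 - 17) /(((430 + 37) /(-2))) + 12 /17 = 4601163 /7939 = 579.56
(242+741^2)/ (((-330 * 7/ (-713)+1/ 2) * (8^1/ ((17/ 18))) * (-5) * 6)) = -6658344083/ 11519280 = -578.02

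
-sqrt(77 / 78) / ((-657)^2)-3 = -3.00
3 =3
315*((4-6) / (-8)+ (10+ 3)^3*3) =8304975 / 4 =2076243.75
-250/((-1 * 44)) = 5.68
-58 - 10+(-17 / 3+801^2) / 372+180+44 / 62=1025285 / 558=1837.43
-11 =-11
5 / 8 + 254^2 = 516133 / 8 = 64516.62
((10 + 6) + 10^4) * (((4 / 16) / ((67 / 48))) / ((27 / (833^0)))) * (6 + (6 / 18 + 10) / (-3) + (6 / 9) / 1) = 1161856 / 5427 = 214.09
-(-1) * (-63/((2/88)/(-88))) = 243936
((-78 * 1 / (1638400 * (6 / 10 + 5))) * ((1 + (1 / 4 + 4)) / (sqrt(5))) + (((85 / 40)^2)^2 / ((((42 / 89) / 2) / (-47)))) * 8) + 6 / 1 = -349303831 / 10752 - 117 * sqrt(5) / 13107200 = -32487.34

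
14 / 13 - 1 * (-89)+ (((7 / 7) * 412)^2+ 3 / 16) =35325527 / 208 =169834.26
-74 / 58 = -37 / 29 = -1.28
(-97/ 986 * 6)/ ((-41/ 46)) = 0.66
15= 15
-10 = -10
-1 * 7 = -7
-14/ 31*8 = -112/ 31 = -3.61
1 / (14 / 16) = 8 / 7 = 1.14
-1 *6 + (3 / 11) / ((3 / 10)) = -56 / 11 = -5.09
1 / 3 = 0.33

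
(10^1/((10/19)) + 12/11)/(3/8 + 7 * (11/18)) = 15912/3685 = 4.32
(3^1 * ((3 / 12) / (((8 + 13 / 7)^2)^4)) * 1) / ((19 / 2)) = 5764801 / 6508112742762786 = 0.00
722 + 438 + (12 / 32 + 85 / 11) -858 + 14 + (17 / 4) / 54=385127 / 1188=324.18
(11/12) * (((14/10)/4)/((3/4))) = 77/180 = 0.43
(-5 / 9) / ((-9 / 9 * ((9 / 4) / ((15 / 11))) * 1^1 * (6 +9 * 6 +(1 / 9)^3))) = 2700 / 481151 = 0.01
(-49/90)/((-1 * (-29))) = -49/2610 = -0.02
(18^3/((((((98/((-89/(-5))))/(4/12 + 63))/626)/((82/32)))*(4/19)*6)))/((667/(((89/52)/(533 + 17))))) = 2972353293513/7477870400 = 397.49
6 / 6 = 1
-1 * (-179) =179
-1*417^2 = -173889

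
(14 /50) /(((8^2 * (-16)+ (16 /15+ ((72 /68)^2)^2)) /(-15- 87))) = 89450991 /3199928960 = 0.03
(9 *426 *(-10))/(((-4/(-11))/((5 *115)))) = -60625125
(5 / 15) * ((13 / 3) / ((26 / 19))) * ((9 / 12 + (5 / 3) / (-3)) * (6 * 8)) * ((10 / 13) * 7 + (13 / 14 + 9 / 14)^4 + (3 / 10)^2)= 686303123 / 6019650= 114.01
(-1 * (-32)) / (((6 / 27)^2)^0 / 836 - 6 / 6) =-26752 / 835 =-32.04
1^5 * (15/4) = 15/4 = 3.75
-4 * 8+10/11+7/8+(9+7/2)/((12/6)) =-2109/88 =-23.97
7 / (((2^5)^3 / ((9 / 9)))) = 7 / 32768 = 0.00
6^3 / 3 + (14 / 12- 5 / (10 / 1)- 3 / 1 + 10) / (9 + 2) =2399 / 33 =72.70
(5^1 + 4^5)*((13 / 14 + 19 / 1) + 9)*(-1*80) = -2381400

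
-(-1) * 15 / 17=15 / 17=0.88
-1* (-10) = 10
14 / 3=4.67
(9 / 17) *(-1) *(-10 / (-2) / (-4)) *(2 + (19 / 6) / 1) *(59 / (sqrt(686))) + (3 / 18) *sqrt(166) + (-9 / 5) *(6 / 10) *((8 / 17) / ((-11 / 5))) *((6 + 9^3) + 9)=sqrt(166) / 6 + 27435 *sqrt(14) / 13328 + 160704 / 935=181.73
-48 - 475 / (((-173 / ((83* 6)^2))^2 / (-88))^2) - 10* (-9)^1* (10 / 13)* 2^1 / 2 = -180899367467853897483185683884 / 11644685533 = -15534929385186163058.85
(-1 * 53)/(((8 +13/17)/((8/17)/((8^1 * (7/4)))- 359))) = 2264001/1043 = 2170.66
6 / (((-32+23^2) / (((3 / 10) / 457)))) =0.00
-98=-98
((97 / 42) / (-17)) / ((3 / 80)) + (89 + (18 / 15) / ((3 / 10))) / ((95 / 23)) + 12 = 3143209 / 101745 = 30.89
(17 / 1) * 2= 34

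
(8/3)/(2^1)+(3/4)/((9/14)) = 5/2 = 2.50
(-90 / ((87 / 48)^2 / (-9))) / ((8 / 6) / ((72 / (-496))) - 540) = -0.45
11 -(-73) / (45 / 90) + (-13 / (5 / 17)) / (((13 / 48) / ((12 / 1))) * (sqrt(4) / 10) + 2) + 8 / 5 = 3941509 / 28865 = 136.55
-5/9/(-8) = 5/72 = 0.07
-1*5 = -5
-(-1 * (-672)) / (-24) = 28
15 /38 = 0.39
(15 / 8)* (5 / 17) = 75 / 136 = 0.55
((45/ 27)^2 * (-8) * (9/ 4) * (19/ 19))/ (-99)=50/ 99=0.51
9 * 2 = 18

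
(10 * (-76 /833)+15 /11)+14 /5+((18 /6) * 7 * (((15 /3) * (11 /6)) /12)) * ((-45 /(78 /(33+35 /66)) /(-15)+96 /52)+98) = 278847855233 /171531360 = 1625.64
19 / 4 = 4.75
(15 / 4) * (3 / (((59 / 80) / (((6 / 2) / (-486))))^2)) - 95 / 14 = -241048655 / 35527086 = -6.78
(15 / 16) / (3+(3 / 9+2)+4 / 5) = 225 / 1472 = 0.15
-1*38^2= -1444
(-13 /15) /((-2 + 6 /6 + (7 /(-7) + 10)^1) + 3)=-13 /165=-0.08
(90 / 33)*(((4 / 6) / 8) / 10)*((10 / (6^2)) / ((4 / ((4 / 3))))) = 5 / 2376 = 0.00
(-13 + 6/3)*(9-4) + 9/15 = -272/5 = -54.40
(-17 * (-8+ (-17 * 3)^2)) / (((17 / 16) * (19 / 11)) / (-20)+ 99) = -155165120 / 348157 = -445.68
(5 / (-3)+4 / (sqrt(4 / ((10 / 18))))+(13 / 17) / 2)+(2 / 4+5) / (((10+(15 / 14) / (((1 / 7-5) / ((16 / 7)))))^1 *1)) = -81271 / 115260+2 *sqrt(5) / 3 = 0.79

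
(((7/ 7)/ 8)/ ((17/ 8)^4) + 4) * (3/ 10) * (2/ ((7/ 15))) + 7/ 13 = 43240261/ 7600411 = 5.69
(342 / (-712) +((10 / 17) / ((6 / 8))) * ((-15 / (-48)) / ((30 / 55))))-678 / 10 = -4618273 / 68085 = -67.83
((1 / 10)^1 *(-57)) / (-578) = 57 / 5780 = 0.01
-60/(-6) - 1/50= 499/50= 9.98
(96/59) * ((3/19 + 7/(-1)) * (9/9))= -12480/1121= -11.13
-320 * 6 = -1920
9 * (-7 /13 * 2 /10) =-63 /65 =-0.97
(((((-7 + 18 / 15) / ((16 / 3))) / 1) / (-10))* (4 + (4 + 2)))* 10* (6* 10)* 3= 3915 / 2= 1957.50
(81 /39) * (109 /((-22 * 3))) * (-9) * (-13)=-8829 /22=-401.32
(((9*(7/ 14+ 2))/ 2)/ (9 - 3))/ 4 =15/ 32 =0.47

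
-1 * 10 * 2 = -20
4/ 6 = 2/ 3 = 0.67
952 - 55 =897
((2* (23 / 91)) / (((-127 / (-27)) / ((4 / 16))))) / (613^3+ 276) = 621 / 5324232999722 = 0.00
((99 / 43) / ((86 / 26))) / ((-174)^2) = 143 / 6220036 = 0.00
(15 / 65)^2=9 / 169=0.05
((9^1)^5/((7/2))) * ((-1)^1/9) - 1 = -13129/7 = -1875.57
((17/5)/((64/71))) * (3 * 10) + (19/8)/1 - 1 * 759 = -20591/32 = -643.47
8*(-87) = -696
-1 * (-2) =2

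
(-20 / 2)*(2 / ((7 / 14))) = -40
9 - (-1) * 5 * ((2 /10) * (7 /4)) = 43 /4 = 10.75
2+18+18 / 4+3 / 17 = 839 / 34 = 24.68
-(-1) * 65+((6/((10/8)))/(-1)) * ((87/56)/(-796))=65.01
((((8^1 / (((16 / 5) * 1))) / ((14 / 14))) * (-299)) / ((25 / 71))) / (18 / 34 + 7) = -360893 / 1280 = -281.95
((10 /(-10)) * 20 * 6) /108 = -10 /9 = -1.11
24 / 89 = 0.27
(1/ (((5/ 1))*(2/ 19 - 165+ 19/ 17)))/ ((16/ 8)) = -0.00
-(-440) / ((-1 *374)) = -20 / 17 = -1.18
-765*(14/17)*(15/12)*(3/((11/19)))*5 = -448875/22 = -20403.41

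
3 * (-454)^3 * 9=-2526569928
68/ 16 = 17/ 4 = 4.25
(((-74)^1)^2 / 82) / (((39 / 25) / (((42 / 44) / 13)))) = 239575 / 76219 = 3.14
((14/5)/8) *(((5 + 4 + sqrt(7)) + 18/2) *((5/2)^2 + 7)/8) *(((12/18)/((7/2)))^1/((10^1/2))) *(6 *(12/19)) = 159 *sqrt(7)/1900 + 1431/950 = 1.73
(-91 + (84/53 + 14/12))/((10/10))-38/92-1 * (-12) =-280351/3657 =-76.66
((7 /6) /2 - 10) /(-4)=113 /48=2.35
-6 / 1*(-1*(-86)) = -516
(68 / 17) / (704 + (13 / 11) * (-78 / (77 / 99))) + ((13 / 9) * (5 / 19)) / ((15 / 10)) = 3009332 / 11563533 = 0.26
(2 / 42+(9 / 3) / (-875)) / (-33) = -116 / 86625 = -0.00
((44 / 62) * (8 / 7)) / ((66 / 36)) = 96 / 217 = 0.44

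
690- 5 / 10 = 1379 / 2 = 689.50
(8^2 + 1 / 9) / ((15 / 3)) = 577 / 45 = 12.82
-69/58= -1.19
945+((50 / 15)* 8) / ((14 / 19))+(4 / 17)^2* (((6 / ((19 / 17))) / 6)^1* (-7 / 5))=33274723 / 33915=981.12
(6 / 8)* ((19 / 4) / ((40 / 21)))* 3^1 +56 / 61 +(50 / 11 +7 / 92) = 110134943 / 9877120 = 11.15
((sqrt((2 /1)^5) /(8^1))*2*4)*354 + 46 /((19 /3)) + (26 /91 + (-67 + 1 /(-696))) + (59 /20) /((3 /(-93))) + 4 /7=-69579263 /462840 + 1416*sqrt(2)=1852.20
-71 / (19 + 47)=-71 / 66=-1.08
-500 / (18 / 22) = -5500 / 9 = -611.11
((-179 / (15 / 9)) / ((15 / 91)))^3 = -4321985145569 / 15625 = -276607049.32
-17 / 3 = -5.67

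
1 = 1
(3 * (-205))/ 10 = -123/ 2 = -61.50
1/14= 0.07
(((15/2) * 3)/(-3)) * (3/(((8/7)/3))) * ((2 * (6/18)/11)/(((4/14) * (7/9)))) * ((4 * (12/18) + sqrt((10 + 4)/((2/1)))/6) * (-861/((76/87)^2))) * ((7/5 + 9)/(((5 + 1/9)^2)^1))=1296975678453 * sqrt(7)/1075537408 + 1296975678453/67221088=22484.65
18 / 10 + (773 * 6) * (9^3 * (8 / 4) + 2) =33857409 / 5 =6771481.80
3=3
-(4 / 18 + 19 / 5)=-181 / 45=-4.02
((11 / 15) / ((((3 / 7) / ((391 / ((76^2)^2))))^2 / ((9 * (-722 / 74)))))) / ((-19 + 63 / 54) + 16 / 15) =82402859 / 28690706965823488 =0.00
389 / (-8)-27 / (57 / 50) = -10991 / 152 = -72.31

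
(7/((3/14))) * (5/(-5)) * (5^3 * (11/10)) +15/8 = -107755/24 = -4489.79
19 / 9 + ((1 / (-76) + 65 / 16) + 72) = 213847 / 2736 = 78.16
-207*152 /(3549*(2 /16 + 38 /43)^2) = -8.71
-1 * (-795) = 795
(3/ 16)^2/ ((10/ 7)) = 63/ 2560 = 0.02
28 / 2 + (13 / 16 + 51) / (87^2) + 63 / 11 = 26288687 / 1332144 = 19.73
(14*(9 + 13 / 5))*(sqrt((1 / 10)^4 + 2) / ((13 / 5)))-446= -446 + 203*sqrt(20001) / 325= -357.66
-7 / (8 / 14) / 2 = -49 / 8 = -6.12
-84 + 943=859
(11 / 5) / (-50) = -11 / 250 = -0.04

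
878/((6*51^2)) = 439/7803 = 0.06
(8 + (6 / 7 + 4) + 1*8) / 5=146 / 35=4.17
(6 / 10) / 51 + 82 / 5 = 279 / 17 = 16.41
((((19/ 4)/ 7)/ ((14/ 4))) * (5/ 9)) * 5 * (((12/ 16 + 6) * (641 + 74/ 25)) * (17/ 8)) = 15599931/ 3136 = 4974.47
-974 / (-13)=974 / 13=74.92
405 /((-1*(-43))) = 405 /43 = 9.42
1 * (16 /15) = 16 /15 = 1.07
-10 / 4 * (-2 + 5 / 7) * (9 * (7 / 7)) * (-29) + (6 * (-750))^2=283488255 / 14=20249161.07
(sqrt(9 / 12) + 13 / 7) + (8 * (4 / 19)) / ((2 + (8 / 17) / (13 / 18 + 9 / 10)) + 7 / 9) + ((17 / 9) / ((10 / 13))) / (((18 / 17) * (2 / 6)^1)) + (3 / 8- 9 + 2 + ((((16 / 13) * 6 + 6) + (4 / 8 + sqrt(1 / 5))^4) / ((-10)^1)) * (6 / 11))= -27 * sqrt(5) / 2750 + sqrt(3) / 2 + 181577579329 / 91405314000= 2.83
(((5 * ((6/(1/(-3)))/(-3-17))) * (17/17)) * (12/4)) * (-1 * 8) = -108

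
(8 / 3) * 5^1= 13.33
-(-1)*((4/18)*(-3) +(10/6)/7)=-0.43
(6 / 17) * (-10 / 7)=-60 / 119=-0.50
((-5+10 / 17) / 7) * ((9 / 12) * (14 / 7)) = -0.95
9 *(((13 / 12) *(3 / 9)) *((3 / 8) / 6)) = 13 / 64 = 0.20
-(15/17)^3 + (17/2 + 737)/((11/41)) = 300262353/108086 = 2777.99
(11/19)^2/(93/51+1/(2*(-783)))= 3221262/17518969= 0.18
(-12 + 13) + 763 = 764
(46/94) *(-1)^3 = -23/47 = -0.49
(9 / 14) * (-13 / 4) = -117 / 56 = -2.09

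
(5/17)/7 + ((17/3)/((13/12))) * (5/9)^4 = 5483965/10149867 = 0.54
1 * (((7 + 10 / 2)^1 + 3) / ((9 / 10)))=50 / 3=16.67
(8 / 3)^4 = 4096 / 81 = 50.57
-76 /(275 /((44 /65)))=-304 /1625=-0.19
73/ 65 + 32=2153/ 65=33.12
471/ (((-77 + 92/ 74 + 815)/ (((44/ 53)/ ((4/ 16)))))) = 383394/ 181207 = 2.12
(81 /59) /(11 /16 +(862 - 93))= 432 /242195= 0.00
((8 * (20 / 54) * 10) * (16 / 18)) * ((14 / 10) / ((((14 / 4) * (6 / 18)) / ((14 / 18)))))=24.58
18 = 18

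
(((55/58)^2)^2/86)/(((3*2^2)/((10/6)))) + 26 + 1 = 27.00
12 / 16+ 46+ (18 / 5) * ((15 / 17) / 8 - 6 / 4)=7097 / 170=41.75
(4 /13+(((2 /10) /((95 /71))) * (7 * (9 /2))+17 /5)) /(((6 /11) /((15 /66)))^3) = 519695 /853632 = 0.61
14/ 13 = 1.08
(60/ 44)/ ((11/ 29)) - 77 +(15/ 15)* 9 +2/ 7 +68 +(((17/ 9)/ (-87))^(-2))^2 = 318369043800614/ 70742287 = 4500406.44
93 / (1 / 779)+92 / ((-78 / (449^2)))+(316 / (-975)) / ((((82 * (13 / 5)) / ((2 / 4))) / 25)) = -3436897924 / 20787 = -165338.81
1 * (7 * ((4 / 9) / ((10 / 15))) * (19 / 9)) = 266 / 27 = 9.85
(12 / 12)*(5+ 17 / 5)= 42 / 5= 8.40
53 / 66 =0.80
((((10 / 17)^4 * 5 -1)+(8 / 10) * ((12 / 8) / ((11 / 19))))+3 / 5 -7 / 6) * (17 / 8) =30448007 / 12970320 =2.35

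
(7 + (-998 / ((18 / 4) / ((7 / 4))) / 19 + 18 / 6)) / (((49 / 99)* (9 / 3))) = -19613 / 2793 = -7.02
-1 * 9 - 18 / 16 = -81 / 8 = -10.12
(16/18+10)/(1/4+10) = 392/369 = 1.06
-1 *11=-11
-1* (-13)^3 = 2197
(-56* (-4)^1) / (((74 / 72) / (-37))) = -8064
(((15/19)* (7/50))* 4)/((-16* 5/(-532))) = 147/50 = 2.94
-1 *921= -921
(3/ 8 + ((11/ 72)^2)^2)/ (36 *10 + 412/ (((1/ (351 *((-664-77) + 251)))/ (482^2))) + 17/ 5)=-0.00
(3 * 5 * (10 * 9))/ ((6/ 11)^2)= 9075/ 2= 4537.50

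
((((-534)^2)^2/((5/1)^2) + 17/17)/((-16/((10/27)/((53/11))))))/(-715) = 6254918797/286200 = 21855.06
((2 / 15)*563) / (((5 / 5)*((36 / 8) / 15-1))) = -2252 / 21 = -107.24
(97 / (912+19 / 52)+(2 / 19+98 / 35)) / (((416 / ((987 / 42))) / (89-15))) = 12.59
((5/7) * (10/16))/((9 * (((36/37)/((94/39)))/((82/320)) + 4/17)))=30302075/1106096544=0.03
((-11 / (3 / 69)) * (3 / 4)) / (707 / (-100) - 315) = 18975 / 32207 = 0.59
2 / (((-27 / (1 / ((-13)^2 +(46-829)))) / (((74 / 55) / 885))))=0.00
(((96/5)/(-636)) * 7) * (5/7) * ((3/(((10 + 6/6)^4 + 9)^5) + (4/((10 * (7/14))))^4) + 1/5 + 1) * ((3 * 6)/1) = -9775716453005211000027/2235342165795488281250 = -4.37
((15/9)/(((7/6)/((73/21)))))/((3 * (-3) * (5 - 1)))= -365/2646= -0.14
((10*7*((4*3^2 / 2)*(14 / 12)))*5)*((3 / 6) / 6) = 1225 / 2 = 612.50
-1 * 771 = -771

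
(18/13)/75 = 6/325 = 0.02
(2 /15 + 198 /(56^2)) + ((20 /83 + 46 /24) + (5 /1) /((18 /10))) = 30054749 /5856480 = 5.13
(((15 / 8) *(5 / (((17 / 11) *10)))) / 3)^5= 503284375 / 1488827973632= 0.00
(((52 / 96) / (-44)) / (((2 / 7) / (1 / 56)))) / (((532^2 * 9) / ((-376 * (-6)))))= -611 / 896620032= -0.00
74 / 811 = 0.09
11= 11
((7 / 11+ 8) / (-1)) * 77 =-665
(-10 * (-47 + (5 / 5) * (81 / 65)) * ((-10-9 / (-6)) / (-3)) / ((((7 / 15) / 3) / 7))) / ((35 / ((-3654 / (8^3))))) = -19793457 / 1664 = -11895.11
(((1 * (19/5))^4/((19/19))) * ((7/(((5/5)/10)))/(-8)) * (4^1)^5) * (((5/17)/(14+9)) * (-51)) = 700605696/575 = 1218444.69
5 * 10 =50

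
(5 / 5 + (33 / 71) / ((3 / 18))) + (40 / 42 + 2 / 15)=12113 / 2485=4.87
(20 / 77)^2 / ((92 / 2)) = 200 / 136367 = 0.00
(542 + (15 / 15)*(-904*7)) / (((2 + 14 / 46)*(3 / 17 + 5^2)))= -1131163 / 11342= -99.73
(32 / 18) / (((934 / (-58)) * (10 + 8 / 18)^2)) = -1044 / 1031603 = -0.00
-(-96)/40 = 12/5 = 2.40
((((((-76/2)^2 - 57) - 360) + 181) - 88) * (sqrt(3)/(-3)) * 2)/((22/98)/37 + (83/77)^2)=-15356110 * sqrt(3)/24021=-1107.26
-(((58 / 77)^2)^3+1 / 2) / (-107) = 284559765177 / 44602389339046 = 0.01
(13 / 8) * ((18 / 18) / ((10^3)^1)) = 0.00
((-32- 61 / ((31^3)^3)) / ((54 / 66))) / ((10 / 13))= -40329237002413073 / 793188664820130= -50.84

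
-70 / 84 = -5 / 6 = -0.83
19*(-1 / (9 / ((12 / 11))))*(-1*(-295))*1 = -22420 / 33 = -679.39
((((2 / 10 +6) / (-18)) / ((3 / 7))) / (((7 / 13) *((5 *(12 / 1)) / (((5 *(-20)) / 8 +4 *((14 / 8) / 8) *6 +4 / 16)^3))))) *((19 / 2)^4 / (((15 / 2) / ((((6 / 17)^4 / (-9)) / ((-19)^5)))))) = 138229 / 21423136500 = 0.00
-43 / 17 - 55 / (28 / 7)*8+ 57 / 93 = -58980 / 527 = -111.92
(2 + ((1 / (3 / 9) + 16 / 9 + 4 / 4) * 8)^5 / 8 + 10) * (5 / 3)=7786582118300 / 177147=43955483.97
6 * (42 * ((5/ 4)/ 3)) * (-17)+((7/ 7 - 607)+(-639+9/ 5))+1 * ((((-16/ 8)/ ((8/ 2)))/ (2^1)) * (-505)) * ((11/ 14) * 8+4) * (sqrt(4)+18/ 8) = 174351/ 70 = 2490.73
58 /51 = 1.14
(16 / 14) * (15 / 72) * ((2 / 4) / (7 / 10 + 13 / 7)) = 25 / 537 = 0.05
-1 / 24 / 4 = -1 / 96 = -0.01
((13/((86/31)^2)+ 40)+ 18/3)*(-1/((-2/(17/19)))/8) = 5996053/2248384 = 2.67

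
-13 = -13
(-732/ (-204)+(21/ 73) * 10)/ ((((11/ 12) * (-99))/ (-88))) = 256736/ 40953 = 6.27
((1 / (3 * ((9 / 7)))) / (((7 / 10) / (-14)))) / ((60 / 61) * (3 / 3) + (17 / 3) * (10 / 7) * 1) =-5978 / 10467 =-0.57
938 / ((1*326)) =2.88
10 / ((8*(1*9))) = 0.14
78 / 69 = 26 / 23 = 1.13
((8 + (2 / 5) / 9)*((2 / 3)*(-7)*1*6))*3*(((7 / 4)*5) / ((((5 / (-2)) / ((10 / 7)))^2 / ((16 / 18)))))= -46336 / 27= -1716.15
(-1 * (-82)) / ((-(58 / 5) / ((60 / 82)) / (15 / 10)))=-225 / 29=-7.76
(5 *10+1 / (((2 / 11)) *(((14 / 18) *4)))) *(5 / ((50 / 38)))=55081 / 280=196.72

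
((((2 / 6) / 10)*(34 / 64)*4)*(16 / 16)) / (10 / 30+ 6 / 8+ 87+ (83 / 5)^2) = 85 / 436372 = 0.00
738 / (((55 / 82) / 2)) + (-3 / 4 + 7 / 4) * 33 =122847 / 55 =2233.58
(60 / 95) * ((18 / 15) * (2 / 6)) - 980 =-93076 / 95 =-979.75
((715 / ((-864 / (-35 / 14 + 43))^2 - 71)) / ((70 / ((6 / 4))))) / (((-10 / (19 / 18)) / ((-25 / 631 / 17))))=40755 / 4153322768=0.00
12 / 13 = 0.92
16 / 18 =8 / 9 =0.89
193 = 193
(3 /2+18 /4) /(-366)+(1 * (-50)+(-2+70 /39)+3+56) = 20884 /2379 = 8.78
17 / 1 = 17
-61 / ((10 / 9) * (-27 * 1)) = 61 / 30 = 2.03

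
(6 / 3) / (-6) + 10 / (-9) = -13 / 9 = -1.44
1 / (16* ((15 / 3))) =1 / 80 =0.01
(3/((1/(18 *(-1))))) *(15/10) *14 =-1134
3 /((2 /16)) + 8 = 32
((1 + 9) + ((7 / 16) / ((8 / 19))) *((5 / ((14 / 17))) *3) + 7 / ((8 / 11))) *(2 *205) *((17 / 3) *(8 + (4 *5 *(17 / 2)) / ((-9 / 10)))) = -13998140255 / 864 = -16201551.22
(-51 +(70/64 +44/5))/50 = -6577/8000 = -0.82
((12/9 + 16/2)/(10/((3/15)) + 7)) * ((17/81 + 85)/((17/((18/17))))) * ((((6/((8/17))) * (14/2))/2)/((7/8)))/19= 22736/9747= 2.33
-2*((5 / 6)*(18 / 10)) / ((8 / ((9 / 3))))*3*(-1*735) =19845 / 8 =2480.62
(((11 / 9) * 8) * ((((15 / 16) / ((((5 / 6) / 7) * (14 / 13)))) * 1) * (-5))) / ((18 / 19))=-13585 / 36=-377.36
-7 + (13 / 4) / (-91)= -197 / 28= -7.04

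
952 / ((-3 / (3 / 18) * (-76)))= 119 / 171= 0.70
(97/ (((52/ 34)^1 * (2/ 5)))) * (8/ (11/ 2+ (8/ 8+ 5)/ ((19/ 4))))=626620/ 3341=187.55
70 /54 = 35 /27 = 1.30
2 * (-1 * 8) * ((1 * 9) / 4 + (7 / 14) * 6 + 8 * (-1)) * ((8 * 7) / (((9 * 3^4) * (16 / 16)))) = 2464 / 729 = 3.38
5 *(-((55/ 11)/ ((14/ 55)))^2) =-378125/ 196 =-1929.21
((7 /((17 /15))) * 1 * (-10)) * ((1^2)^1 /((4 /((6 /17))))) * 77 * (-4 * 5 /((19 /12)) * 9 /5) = 9541.21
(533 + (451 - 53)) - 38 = 893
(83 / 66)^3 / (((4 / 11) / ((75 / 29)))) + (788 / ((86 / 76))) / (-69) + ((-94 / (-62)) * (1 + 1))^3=31.93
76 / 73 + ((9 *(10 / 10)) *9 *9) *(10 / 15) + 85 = 41759 / 73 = 572.04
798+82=880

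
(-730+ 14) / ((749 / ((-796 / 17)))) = 569936 / 12733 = 44.76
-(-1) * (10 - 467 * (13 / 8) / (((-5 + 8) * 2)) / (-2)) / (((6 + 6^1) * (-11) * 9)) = -7031 / 114048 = -0.06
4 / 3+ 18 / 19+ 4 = 358 / 57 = 6.28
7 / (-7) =-1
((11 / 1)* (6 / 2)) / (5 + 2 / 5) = 55 / 9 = 6.11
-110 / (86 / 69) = -3795 / 43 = -88.26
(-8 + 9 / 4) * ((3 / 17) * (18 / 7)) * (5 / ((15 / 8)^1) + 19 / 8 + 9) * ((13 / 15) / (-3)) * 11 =1108393 / 9520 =116.43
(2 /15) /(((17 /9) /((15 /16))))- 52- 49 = -13727 /136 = -100.93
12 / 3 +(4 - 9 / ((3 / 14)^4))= -38344 / 9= -4260.44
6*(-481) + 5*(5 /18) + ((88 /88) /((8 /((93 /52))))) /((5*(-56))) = -3023996357 /1048320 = -2884.61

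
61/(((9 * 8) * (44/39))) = 793/1056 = 0.75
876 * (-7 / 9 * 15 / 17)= -10220 / 17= -601.18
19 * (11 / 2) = 104.50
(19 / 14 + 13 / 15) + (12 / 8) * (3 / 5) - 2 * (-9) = 2218 / 105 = 21.12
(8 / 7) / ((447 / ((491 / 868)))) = 982 / 678993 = 0.00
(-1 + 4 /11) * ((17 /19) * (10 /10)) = -119 /209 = -0.57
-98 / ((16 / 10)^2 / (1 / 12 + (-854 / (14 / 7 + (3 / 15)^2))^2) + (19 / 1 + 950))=-4467062624150 / 44169221918931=-0.10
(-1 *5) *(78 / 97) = -390 / 97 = -4.02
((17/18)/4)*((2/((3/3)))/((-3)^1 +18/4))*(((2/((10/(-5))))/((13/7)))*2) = -119/351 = -0.34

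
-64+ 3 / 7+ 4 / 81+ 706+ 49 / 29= 10592048 / 16443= 644.17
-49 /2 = -24.50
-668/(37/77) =-51436/37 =-1390.16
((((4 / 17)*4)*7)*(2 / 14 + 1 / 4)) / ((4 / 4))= 44 / 17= 2.59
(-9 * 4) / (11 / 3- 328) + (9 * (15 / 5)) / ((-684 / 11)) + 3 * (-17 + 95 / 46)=-76753137 / 1700804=-45.13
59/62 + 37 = 2353/62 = 37.95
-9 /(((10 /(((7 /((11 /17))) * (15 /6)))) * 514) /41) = -43911 /22616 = -1.94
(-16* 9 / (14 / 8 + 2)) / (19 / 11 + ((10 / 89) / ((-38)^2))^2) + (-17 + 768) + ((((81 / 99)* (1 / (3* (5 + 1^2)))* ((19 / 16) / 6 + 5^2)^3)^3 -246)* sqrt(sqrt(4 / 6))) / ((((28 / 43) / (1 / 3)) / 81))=95289776016679 / 130754534985 + 121952580133345313091723538642033* 2^(1 / 4)* 3^(3 / 4) / 22941650627899315716096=14410026956.77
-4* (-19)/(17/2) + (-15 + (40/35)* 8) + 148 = 17979/119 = 151.08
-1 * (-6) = 6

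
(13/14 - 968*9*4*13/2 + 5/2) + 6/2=-1585539/7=-226505.57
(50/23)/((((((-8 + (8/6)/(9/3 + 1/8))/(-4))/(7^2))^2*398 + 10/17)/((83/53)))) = 476410921875/165470640203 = 2.88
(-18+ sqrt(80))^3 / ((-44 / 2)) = 5076 / 11- 2104 *sqrt(5) / 11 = 33.76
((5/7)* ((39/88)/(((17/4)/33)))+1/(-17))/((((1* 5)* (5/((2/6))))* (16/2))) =571/142800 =0.00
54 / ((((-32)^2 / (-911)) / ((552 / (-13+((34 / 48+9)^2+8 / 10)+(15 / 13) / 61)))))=-60564332205 / 187436237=-323.12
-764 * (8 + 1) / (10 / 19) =-13064.40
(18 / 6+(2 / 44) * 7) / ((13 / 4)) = 146 / 143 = 1.02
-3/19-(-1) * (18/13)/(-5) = -537/1235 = -0.43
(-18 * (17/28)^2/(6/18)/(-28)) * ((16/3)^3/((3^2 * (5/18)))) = 73984/1715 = 43.14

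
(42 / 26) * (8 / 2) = 84 / 13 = 6.46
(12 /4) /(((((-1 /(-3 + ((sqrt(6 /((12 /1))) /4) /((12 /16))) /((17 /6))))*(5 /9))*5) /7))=567 /25 - 189*sqrt(2) /425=22.05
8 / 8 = 1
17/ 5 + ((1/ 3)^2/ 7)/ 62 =66407/ 19530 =3.40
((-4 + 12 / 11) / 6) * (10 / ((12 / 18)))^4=-270000 / 11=-24545.45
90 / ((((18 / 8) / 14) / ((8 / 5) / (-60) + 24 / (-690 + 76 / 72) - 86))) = -8964889024 / 186015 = -48194.44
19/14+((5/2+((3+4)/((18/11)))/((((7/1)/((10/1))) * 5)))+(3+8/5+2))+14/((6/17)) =16174/315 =51.35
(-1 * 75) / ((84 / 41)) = -1025 / 28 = -36.61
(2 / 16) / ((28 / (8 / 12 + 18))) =1 / 12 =0.08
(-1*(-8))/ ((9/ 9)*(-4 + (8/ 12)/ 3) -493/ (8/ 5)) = -576/ 22457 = -0.03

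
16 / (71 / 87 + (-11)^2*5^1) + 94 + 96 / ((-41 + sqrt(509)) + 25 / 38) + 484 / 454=885300537072772 / 9661697903183 - 138624*sqrt(509) / 1615093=89.69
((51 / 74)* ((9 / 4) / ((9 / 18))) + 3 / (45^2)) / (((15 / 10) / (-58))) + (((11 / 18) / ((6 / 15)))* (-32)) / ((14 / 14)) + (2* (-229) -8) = -47567267 / 74925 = -634.87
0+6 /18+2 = 7 /3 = 2.33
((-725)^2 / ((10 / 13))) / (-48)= -1366625 / 96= -14235.68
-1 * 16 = -16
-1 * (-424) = 424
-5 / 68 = -0.07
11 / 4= 2.75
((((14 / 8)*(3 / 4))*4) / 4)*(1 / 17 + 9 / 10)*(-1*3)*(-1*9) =92421 / 2720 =33.98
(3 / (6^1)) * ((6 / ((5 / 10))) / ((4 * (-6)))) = -1 / 4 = -0.25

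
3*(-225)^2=151875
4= 4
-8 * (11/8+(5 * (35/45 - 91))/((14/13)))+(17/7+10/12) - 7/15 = 2106031/630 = 3342.91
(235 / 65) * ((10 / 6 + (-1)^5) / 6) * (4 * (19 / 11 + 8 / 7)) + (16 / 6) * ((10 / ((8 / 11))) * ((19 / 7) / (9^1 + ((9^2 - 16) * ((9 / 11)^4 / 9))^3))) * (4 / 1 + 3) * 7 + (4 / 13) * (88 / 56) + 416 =108110785569958564427 / 202163772583944171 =534.77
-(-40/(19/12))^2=-230400/361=-638.23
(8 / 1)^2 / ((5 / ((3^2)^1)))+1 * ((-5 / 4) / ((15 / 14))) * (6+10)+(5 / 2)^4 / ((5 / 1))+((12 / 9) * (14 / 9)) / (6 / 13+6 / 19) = 107.01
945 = 945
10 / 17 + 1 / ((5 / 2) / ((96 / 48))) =118 / 85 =1.39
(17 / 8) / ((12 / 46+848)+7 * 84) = 0.00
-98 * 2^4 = -1568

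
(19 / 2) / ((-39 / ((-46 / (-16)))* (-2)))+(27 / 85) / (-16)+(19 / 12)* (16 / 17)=64373 / 35360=1.82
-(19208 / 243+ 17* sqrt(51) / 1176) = -19208 / 243 -17* sqrt(51) / 1176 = -79.15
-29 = -29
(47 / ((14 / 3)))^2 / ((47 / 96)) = 207.18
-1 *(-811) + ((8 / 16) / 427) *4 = 346299 / 427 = 811.00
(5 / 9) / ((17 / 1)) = 0.03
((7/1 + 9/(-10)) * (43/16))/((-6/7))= -18361/960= -19.13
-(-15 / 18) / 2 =5 / 12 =0.42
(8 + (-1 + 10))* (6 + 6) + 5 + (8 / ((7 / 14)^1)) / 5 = 1061 / 5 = 212.20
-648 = -648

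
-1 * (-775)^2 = -600625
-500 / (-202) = 250 / 101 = 2.48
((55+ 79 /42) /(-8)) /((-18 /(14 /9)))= 2389 /3888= 0.61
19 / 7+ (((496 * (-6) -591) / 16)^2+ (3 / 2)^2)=89073319 / 1792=49706.09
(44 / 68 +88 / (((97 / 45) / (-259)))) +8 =-17421621 / 1649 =-10564.96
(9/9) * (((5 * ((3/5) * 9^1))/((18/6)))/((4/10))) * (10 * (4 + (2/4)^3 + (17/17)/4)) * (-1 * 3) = -23625/8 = -2953.12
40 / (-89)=-40 / 89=-0.45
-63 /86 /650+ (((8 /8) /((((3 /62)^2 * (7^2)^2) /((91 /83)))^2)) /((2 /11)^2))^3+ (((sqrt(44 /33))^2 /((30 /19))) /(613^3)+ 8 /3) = 15261531599443928080900957707340105835744276029 /3643187830584622694453144300025363373256028300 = 4.19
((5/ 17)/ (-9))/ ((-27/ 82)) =410/ 4131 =0.10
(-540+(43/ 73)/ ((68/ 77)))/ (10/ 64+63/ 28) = -21417992/ 95557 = -224.14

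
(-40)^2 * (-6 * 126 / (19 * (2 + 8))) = -120960 / 19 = -6366.32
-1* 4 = -4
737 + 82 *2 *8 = 2049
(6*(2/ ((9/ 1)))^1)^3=64/ 27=2.37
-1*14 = -14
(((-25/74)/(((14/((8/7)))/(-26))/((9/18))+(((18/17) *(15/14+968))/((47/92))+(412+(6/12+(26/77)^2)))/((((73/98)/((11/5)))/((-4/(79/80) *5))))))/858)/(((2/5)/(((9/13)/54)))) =575979125/6609599175344292972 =0.00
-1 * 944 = -944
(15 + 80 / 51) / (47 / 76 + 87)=64220 / 339609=0.19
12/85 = 0.14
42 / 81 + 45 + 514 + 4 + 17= 15674 / 27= 580.52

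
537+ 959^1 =1496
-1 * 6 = -6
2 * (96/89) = 192/89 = 2.16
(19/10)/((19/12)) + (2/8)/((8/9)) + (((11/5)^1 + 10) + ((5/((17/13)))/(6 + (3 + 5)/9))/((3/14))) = 1372003/84320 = 16.27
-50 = -50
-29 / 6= -4.83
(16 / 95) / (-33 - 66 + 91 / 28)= -64 / 36385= -0.00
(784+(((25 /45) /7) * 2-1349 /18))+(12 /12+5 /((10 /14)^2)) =720.01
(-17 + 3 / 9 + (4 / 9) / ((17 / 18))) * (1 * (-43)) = 35518 / 51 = 696.43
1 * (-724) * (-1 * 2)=1448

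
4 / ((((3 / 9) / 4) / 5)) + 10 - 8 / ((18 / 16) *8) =2242 / 9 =249.11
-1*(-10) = 10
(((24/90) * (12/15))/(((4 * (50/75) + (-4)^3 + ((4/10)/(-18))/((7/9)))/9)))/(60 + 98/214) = -107856/208398835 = -0.00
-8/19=-0.42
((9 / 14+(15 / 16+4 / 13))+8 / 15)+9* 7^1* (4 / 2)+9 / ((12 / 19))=3115943 / 21840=142.67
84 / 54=14 / 9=1.56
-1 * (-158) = 158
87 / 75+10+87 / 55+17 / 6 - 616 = -990701 / 1650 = -600.42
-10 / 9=-1.11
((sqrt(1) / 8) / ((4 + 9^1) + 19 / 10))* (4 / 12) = 0.00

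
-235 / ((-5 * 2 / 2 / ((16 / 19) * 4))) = 3008 / 19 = 158.32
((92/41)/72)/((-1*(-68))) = 23/50184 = 0.00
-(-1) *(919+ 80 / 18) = 8311 / 9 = 923.44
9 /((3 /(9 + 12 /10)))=30.60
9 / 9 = 1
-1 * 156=-156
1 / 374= 0.00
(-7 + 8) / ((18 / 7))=7 / 18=0.39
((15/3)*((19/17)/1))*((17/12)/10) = 19/24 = 0.79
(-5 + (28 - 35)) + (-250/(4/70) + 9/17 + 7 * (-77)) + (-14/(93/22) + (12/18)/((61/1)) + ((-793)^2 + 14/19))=381086558192/610793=623920.97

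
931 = 931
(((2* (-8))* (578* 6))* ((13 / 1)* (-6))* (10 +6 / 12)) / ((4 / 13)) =147695184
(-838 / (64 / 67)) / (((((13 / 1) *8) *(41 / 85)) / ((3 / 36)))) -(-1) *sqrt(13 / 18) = -2386205 / 1637376 + sqrt(26) / 6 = -0.61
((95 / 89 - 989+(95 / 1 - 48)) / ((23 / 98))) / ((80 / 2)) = -100.23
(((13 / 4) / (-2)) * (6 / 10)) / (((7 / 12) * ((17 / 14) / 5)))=-117 / 17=-6.88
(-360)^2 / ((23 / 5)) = 648000 / 23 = 28173.91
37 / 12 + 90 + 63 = 1873 / 12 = 156.08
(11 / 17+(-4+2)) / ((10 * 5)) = -0.03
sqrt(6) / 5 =0.49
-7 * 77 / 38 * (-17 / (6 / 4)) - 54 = 6085 / 57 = 106.75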